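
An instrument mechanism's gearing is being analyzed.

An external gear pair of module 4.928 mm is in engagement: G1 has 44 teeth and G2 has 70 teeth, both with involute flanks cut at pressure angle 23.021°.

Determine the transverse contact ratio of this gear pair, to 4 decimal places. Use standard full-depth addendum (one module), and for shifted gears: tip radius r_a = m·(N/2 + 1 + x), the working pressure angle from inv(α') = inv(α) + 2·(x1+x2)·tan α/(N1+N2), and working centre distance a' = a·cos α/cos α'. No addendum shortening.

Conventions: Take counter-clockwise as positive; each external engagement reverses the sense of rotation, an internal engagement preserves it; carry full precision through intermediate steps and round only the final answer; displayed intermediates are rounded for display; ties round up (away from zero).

1.6227

single-mesh involute tooth geometry (44T engaging 70T at module 4.928)
base radii: r_b1 = 99.781921, r_b2 = 158.743966
tip radii: r_a1 = 113.344000, r_a2 = 177.408000
no profile shift: α' = α, a' = a
action lengths: √(r_a1²−r_b1²) = 53.762724, √(r_a2²−r_b2²) = 79.208282
base pitch p_b = π·m·cos α = 14.248825
CR = (53.762724 + 79.208282 − 280.896000·sin 23.02100°)/14.248825 = 1.622690
contact ratio ≈ 1.6227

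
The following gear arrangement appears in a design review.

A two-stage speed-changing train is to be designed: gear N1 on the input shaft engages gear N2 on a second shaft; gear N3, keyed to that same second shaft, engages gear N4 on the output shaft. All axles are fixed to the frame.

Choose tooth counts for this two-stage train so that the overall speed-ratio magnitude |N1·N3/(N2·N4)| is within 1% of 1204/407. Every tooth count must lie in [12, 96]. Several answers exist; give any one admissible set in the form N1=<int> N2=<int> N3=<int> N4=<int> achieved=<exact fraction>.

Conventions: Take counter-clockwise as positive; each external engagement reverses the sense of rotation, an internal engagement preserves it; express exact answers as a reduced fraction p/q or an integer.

topology: fixed-axis compound train — 2 stages, target 1204/407
target = 1204/407 in lowest terms: an exact hit needs N1·N3 = k·1204 and N2·N4 = k·407 for one integer k, every count in [12, 96]; additionally prefer no 1:1 stage (N1 ≠ N2, N3 ≠ N4)
k = 1: no 1:1-free in-range split of k·1204 and k·407 into factor pairs; take k = 2
k = 2: N1·N3 = 2408 = 28·86, N2·N4 = 814 = 22·37
achieved = 28·86/(22·37) = 1204/407; |achieved − target| = 0 ≤ 301/10175 ✓

N1=28 N2=22 N3=86 N4=37 achieved=1204/407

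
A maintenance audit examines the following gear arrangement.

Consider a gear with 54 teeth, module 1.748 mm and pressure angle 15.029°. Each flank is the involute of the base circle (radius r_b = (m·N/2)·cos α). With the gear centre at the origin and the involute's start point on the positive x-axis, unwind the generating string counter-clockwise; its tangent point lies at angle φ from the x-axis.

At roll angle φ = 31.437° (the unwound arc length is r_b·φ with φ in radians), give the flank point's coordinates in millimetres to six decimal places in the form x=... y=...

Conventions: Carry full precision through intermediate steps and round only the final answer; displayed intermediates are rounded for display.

x=51.934984 y=2.434967

topology: single-mesh involute geometry — m = 1.748, N = 54
pitch radius r_p = m·N/2 = 1.748·54/2 = 47.196000
base radius r_b = r_p·cos α = 47.196000·cos 15.029° = 45.581647
roll angle φ = 31.437° = 0.54867916 rad
x = r_b·(cos φ + φ·sin φ) = 51.934984
y = r_b·(sin φ − φ·cos φ) = 2.434967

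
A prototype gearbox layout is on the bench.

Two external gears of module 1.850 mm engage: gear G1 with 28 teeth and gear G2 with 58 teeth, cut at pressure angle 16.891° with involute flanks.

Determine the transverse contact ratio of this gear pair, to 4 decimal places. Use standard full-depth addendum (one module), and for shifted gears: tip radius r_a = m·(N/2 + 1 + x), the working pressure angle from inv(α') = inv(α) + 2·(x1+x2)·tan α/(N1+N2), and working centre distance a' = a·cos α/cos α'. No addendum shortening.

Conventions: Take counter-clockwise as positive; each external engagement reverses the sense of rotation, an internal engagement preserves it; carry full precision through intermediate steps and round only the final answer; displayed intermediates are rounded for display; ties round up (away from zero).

1.8818

single-mesh involute tooth geometry (28T engaging 58T at module 1.850)
base radii: r_b1 = 24.782654, r_b2 = 51.335498
tip radii: r_a1 = 27.750000, r_a2 = 55.500000
no profile shift: α' = α, a' = a
action lengths: √(r_a1²−r_b1²) = 12.485293, √(r_a2²−r_b2²) = 21.093047
base pitch p_b = π·m·cos α = 5.561215
CR = (12.485293 + 21.093047 − 79.550000·sin 16.89100°)/5.561215 = 1.881772
contact ratio ≈ 1.8818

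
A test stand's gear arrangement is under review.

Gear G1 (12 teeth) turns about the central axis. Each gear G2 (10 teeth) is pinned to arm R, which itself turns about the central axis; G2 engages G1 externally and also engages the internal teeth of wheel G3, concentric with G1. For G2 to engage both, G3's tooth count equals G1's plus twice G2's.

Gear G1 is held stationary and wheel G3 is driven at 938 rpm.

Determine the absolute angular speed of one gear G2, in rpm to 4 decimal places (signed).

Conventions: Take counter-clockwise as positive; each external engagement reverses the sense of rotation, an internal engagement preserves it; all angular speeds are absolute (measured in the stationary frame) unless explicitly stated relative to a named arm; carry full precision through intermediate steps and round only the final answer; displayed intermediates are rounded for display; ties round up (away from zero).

+1500.8000 rpm

class = planetary set [G3 = 12+2·10 = 32; Willis about the carrier]
normalise by the input: solve with ω_ring = 1, then scale by 938 rpm
ring teeth: 12 + 2·10 = 32
12(ω_sun−ω_arm) = −32(ω_ring−ω_arm),  ω_sun = 0, ω_ring = 1
12(0−ω_arm) = −32(1−ω_arm)  ⇒  44·ω_arm = 32  ⇒  ω_arm = 8/11
sun–planet mesh: 12·(0−8/11) = −10·(ω_p−ω_arm)  ⇒  ω_p−ω_arm = 48/55
ω_p = 8/11 + 48/55 = 8/5
scale: ω_p = 8/5 × 938 rpm = +1500.8000 rpm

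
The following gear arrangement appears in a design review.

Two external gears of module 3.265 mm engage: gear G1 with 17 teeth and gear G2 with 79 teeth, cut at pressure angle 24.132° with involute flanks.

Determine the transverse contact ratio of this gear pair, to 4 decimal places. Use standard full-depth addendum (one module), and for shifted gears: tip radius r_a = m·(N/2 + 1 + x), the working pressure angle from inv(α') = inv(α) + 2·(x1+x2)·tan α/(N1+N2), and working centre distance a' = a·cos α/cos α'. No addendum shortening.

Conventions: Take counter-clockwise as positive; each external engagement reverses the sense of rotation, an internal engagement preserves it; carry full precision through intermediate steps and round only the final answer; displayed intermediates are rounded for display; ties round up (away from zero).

1.5070

single-mesh involute tooth geometry (17T engaging 79T at module 3.265)
base radii: r_b1 = 25.327097, r_b2 = 117.696512
tip radii: r_a1 = 31.017500, r_a2 = 132.232500
no profile shift: α' = α, a' = a
action lengths: √(r_a1²−r_b1²) = 17.905961, √(r_a2²−r_b2²) = 60.274084
base pitch p_b = π·m·cos α = 9.360873
CR = (17.905961 + 60.274084 − 156.720000·sin 24.13200°)/9.360873 = 1.506975
contact ratio ≈ 1.5070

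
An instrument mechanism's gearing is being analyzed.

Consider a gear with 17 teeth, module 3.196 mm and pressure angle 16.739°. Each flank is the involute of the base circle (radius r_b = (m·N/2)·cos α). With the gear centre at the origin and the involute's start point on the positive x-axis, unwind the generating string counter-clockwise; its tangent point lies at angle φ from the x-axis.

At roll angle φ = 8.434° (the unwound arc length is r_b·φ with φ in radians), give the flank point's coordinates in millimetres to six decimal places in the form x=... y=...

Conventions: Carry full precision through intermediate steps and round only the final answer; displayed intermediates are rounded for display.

recognized (one wheel, involute flank): single-mesh tooth geometry, m = 3.196, N = 17
pitch radius r_p = m·N/2 = 3.196·17/2 = 27.166000
base radius r_b = r_p·cos α = 27.166000·cos 16.739° = 26.014886
roll angle φ = 8.434° = 0.14720107 rad
x = r_b·(cos φ + φ·sin φ) = 26.295209
y = r_b·(sin φ − φ·cos φ) = 0.027599

x=26.295209 y=0.027599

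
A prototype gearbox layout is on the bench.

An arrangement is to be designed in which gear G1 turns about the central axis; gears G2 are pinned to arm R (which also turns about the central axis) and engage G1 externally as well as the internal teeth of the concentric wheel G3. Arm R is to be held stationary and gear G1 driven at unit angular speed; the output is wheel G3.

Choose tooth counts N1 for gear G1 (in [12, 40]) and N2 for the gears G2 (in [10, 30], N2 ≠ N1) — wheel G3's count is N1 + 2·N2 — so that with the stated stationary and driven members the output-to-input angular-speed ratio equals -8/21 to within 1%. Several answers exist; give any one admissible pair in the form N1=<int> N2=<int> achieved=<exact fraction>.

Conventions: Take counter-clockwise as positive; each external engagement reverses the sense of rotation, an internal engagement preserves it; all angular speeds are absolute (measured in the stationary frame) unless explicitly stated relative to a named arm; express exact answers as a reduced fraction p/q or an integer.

topology: planetary set — design target -8/21, arm = carrier (Willis)
Willis with ω_arm = 0: ω_ring/ω_sun = −N1/N3; set equal to -8/21  ⇒  N3/N1 = −1/(-8/21) = 21/8
N3 = N1 + 2·N2  ⇒  N2/N1 = (N3/N1 − 1)/2 = (21/8 − 1)/2 = 13/16
smallest multiple with N1 ≥ 12 and N2 ≥ 10: k = 1  ⇒  N1 = 1·16 = 16, N2 = 1·13 = 13 (N1 ≤ 40, N2 ≤ 30, N2 ≠ N1 ✓), N3 = 16 + 2·13 = 42
check: −N1/N3 with N1 = 16, N3 = 42 gives -8/21; |achieved − target| = 0 ≤ 2/525 ✓

N1=16 N2=13 achieved=-8/21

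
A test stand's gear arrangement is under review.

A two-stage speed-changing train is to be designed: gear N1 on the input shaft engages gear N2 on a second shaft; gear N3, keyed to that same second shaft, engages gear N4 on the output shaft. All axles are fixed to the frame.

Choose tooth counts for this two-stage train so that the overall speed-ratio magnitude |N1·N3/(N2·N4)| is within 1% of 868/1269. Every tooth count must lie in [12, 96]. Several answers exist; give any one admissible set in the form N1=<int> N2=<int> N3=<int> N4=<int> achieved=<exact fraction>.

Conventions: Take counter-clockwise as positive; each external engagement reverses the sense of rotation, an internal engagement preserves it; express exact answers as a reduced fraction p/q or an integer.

2-stage fixed-axis compound train for ratio 868/1269
target = 868/1269 in lowest terms: an exact hit needs N1·N3 = k·868 and N2·N4 = k·1269 for one integer k, every count in [12, 96]; additionally prefer no 1:1 stage (N1 ≠ N2, N3 ≠ N4)
k = 1: N1·N3 = 868 = 14·62, N2·N4 = 1269 = 27·47
achieved = 14·62/(27·47) = 868/1269; |achieved − target| = 0 ≤ 217/31725 ✓

N1=14 N2=27 N3=62 N4=47 achieved=868/1269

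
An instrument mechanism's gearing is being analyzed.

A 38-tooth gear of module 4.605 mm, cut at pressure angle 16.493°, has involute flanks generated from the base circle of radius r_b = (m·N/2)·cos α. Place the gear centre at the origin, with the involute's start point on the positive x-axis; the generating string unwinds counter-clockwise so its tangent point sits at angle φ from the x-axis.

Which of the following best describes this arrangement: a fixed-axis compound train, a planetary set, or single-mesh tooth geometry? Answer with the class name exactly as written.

single-mesh involute tooth geometry (38T wheel at module 4.605)
classification: single-mesh tooth geometry

single-mesh tooth geometry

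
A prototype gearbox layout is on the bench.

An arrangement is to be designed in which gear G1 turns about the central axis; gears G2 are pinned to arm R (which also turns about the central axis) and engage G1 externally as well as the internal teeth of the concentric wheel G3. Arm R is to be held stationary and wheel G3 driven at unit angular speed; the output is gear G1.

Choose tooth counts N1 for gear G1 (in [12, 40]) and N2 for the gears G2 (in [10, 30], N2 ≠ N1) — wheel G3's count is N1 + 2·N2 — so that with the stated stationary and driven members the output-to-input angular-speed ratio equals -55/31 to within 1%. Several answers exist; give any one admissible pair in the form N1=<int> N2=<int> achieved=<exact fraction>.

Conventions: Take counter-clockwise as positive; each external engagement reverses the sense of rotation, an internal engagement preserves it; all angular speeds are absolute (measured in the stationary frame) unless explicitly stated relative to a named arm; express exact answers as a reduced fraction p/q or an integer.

design class (target -55/31): planetary set
Willis with ω_arm = 0: ω_sun/ω_ring = −N3/N1; set equal to -55/31  ⇒  N3/N1 = −(-55/31) = 55/31
N3 = N1 + 2·N2  ⇒  N2/N1 = (N3/N1 − 1)/2 = (55/31 − 1)/2 = 12/31
smallest multiple with N1 ≥ 12 and N2 ≥ 10: k = 1  ⇒  N1 = 1·31 = 31, N2 = 1·12 = 12 (N1 ≤ 40, N2 ≤ 30, N2 ≠ N1 ✓), N3 = 31 + 2·12 = 55
check: −N3/N1 with N1 = 31, N3 = 55 gives -55/31; |achieved − target| = 0 ≤ 11/620 ✓

N1=31 N2=12 achieved=-55/31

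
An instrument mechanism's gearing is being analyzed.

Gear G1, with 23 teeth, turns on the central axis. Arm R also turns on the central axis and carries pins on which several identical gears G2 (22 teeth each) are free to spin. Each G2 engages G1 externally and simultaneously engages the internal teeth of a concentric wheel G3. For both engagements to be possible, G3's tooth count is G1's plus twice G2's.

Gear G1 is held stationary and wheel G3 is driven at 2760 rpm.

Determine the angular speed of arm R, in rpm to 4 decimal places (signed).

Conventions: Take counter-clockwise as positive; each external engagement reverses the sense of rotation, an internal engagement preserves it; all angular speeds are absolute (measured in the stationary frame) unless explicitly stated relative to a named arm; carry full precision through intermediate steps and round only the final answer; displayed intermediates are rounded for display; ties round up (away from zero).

topology: planetary set — G1 23T / G2 22T / G3 67T, arm = carrier (Willis)
normalise by the input: solve with ω_ring = 1, then scale by 2760 rpm
ring teeth: 23 + 2·22 = 67
23(ω_sun−ω_arm) = −67(ω_ring−ω_arm),  ω_sun = 0, ω_ring = 1
23(0−ω_arm) = −67(1−ω_arm)  ⇒  90·ω_arm = 67  ⇒  ω_arm = 67/90
scale: ω_arm = 67/90 × 2760 rpm = +2054.6667 rpm

+2054.6667 rpm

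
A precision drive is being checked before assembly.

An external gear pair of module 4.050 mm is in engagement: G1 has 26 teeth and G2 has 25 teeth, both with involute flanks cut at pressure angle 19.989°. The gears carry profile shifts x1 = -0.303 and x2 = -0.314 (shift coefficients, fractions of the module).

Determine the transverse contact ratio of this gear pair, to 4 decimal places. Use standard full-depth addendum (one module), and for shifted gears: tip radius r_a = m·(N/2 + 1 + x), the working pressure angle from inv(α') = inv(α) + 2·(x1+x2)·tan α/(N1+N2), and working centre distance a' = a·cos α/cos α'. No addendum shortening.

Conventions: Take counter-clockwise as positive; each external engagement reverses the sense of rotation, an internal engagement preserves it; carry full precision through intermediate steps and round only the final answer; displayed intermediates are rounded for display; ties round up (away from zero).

1.9605

single-mesh involute tooth geometry (26T engaging 25T at module 4.050)
base radii: r_b1 = 49.478273, r_b2 = 47.575262
tip radii: r_a1 = 55.472850, r_a2 = 53.403300
inv(α') = inv(19.989°) + 2·(-0.303-0.314)·tan α/(26+25) = 0.00607757  ⇒  α' = 14.94212°
a' = a·cos α / cos α' = 103.2750·cos 19.989°/cos 14.94212° = 100.450076
action lengths: √(r_a1²−r_b1²) = 25.082616, √(r_a2²−r_b2²) = 24.259161
base pitch p_b = π·m·cos α = 11.956968
CR = (25.082616 + 24.259161 − 100.450076·sin 14.94212°)/11.956968 = 1.960481
contact ratio ≈ 1.9605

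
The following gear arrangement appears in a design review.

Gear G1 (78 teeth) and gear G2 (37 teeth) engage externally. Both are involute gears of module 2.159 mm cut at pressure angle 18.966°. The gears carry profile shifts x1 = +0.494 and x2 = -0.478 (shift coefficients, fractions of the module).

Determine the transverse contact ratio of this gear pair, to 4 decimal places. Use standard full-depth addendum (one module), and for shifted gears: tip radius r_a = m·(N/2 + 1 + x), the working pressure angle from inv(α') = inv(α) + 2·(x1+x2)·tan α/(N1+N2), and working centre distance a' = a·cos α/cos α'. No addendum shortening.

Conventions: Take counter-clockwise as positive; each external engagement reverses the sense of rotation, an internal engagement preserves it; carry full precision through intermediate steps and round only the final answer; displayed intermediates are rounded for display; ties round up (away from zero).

class = single-mesh tooth geometry [involute pair 78T × 37T, m = 2.159]
base radii: r_b1 = 79.629863, r_b2 = 37.773140
tip radii: r_a1 = 87.426546, r_a2 = 41.068498
inv(α') = inv(18.966°) + 2·(+0.494-0.478)·tan α/(78+37) = 0.01274046  ⇒  α' = 19.01227°
a' = a·cos α / cos α' = 124.1425·cos 18.966°/cos 19.01227° = 124.177003
action lengths: √(r_a1²−r_b1²) = 36.089969, √(r_a2²−r_b2²) = 16.118667
base pitch p_b = π·m·cos α = 6.414477
CR = (36.089969 + 16.118667 − 124.177003·sin 19.01227°)/6.414477 = 1.832638
contact ratio ≈ 1.8326

1.8326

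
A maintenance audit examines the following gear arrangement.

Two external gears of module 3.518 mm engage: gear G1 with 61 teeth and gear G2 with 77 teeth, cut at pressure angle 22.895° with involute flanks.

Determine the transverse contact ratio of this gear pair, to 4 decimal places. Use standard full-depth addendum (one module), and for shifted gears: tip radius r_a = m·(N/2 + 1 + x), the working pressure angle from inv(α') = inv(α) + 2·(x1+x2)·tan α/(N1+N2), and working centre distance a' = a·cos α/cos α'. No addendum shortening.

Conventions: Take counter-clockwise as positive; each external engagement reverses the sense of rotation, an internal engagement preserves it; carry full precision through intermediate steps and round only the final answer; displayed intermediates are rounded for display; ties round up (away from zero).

1.6533

single-mesh involute tooth geometry (61T engaging 77T at module 3.518)
base radii: r_b1 = 98.845916, r_b2 = 124.772714
tip radii: r_a1 = 110.817000, r_a2 = 138.961000
no profile shift: α' = α, a' = a
action lengths: √(r_a1²−r_b1²) = 50.098826, √(r_a2²−r_b2²) = 61.171312
base pitch p_b = π·m·cos α = 10.181430
CR = (50.098826 + 61.171312 − 242.742000·sin 22.89500°)/10.181430 = 1.653297
contact ratio ≈ 1.6533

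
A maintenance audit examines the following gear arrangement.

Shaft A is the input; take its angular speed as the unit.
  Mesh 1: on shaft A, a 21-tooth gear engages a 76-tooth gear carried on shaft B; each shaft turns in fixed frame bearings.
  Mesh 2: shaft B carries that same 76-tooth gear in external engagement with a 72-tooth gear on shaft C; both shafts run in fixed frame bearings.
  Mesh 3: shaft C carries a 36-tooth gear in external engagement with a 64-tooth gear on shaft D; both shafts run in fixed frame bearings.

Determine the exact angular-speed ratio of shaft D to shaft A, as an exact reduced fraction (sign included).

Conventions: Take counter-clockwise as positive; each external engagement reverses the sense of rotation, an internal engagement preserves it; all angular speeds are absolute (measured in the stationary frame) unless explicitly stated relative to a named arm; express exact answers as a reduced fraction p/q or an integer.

class = fixed-axis compound train [3 meshes; 3 ratios multiply, 3 sense flips]
mesh 1 [21T→76T]: running ratio 21/76, sense −
mesh 2 [76T→72T]: running ratio 7/24, sense +
mesh 3 [36T→64T]: running ratio 21/128, sense −
ω_out/ω_in = -21/128

-21/128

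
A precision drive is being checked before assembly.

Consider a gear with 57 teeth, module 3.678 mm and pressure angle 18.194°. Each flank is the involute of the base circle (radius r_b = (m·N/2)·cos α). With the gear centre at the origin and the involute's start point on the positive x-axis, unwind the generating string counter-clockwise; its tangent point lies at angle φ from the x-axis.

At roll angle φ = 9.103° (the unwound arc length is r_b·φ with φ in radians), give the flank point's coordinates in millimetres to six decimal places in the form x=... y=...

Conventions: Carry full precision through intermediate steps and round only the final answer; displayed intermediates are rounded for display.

recognized (one wheel, involute flank): single-mesh tooth geometry, m = 3.678, N = 57
pitch radius r_p = m·N/2 = 3.678·57/2 = 104.823000
base radius r_b = r_p·cos α = 104.823000·cos 18.194° = 99.582348
roll angle φ = 9.103° = 0.15887732 rad
x = r_b·(cos φ + φ·sin φ) = 100.831257
y = r_b·(sin φ − φ·cos φ) = 0.132785

x=100.831257 y=0.132785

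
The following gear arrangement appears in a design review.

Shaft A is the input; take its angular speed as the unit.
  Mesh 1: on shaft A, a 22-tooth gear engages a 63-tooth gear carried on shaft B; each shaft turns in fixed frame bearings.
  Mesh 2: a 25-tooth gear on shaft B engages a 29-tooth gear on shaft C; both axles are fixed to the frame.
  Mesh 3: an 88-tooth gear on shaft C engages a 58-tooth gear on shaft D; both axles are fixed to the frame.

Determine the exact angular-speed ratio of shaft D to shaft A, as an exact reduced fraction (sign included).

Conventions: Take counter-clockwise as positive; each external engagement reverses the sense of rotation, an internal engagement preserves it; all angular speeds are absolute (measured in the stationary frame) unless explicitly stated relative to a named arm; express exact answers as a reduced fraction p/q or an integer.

class = fixed-axis compound train [3 meshes; 3 ratios multiply, 3 sense flips]
mesh 1 [22T→63T]: running ratio 22/63, sense −
mesh 2 [25T→29T]: running ratio 550/1827, sense +
mesh 3 [88T→58T]: running ratio 24200/52983, sense −
ω_out/ω_in = -24200/52983

-24200/52983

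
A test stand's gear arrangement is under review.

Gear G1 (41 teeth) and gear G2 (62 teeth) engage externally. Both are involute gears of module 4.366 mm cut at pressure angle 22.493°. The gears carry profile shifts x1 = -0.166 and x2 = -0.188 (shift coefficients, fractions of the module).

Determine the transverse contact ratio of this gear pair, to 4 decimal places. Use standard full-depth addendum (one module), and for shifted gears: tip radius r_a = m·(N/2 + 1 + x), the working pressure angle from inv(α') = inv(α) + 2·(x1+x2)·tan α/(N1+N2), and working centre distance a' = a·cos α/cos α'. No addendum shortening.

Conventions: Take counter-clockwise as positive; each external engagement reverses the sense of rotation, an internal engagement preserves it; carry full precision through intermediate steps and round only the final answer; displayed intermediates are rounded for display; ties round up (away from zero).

class = single-mesh tooth geometry [involute pair 41T × 62T, m = 4.366]
base radii: r_b1 = 82.694174, r_b2 = 125.049726
tip radii: r_a1 = 93.144244, r_a2 = 138.891192
inv(α') = inv(22.493°) + 2·(-0.166-0.188)·tan α/(41+62) = 0.01864729  ⇒  α' = 21.49358°
a' = a·cos α / cos α' = 224.8490·cos 22.493°/cos 21.49358° = 223.270426
action lengths: √(r_a1²−r_b1²) = 42.866348, √(r_a2²−r_b2²) = 60.442776
base pitch p_b = π·m·cos α = 12.672752
CR = (42.866348 + 60.442776 − 223.270426·sin 21.49358°)/12.672752 = 1.696832
contact ratio ≈ 1.6968

1.6968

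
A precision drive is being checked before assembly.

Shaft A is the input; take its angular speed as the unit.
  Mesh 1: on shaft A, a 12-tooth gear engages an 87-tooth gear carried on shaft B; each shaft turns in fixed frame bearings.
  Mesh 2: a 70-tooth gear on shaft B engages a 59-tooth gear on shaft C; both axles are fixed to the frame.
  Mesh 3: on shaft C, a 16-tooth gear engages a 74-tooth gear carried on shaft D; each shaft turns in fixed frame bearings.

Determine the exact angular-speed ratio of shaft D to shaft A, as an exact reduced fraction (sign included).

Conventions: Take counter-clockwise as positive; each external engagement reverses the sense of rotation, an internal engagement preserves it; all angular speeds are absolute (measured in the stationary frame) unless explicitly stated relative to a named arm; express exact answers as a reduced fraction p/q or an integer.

-2240/63307

class = fixed-axis compound train [3 meshes; 3 ratios multiply, 3 sense flips]
mesh 1 [12T→87T]: running ratio 4/29, sense −
mesh 2 [70T→59T]: running ratio 280/1711, sense +
mesh 3 [16T→74T]: running ratio 2240/63307, sense −
ω_out/ω_in = -2240/63307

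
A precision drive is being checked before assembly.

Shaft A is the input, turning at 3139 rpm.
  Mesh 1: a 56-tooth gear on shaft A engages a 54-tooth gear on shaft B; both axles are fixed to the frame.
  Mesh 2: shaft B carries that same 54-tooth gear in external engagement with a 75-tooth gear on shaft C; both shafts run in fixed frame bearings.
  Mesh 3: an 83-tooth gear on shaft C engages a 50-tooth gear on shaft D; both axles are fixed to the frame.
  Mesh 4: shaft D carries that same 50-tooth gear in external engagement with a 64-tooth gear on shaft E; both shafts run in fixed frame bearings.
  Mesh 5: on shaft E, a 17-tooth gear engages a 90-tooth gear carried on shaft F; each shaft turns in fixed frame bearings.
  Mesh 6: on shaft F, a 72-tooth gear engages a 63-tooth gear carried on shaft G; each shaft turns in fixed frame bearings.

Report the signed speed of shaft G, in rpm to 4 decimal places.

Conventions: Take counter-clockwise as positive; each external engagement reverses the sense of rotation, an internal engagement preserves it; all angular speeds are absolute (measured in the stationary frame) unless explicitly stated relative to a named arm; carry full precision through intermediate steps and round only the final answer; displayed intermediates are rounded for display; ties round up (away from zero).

+656.1673 rpm

recognized (7 fixed axles, 6 meshes): fixed-axis compound train
mesh 1 [56T→54T]: ω = 3139.0000×56/54 = 3255.2593 rpm, sense flips to −
mesh 2 [54T→75T]: ω = 3255.2593×54/75 = 2343.7867 rpm, sense flips to +
mesh 3 [83T→50T]: ω = 2343.7867×83/50 = 3890.6859 rpm, sense flips to −
mesh 4 [50T→64T]: ω = 3890.6859×50/64 = 3039.5983 rpm, sense flips to +
mesh 5 [17T→90T]: ω = 3039.5983×17/90 = 574.1464 rpm, sense flips to −
mesh 6 [72T→63T]: ω = 574.1464×72/63 = 656.1673 rpm, sense flips to +
signed output speed = +656.1673 rpm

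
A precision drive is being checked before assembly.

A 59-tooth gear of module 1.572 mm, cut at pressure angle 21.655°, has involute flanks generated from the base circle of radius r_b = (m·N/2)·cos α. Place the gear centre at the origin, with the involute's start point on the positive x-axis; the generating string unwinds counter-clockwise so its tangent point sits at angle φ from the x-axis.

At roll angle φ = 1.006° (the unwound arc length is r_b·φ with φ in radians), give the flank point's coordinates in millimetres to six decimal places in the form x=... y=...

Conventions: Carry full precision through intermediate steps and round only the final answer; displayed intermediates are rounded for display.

x=43.107691 y=0.000078

recognized (one wheel, involute flank): single-mesh tooth geometry, m = 1.572, N = 59
pitch radius r_p = m·N/2 = 1.572·59/2 = 46.374000
base radius r_b = r_p·cos α = 46.374000·cos 21.655° = 43.101048
roll angle φ = 1.006° = 0.01755801 rad
x = r_b·(cos φ + φ·sin φ) = 43.107691
y = r_b·(sin φ − φ·cos φ) = 0.000078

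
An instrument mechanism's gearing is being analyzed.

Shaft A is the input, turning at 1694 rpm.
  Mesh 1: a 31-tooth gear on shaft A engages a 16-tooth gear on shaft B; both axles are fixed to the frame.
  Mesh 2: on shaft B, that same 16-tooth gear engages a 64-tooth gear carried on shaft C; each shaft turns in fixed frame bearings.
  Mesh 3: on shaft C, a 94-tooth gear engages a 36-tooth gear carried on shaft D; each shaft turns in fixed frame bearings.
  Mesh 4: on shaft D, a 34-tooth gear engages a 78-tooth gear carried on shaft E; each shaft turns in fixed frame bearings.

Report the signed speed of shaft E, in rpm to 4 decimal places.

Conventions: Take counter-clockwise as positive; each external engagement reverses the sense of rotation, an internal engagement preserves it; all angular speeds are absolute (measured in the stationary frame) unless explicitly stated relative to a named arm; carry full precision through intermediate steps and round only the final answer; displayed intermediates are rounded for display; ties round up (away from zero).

+933.9095 rpm

topology: fixed-axis compound train — 4 meshes, A→E
mesh 1 [31T→16T]: ω = 1694.0000×31/16 = 3282.1250 rpm, sense flips to −
mesh 2 [16T→64T]: ω = 3282.1250×16/64 = 820.5313 rpm, sense flips to +
mesh 3 [94T→36T]: ω = 820.5313×94/36 = 2142.4983 rpm, sense flips to −
mesh 4 [34T→78T]: ω = 2142.4983×34/78 = 933.9095 rpm, sense flips to +
signed output speed = +933.9095 rpm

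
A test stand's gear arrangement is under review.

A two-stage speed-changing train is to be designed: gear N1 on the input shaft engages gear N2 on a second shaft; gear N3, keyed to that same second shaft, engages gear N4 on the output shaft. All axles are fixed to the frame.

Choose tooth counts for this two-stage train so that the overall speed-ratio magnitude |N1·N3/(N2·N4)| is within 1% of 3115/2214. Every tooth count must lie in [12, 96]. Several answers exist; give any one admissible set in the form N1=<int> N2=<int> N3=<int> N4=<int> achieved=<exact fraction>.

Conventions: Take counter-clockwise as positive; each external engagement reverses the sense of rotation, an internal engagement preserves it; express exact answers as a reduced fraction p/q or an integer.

topology: fixed-axis compound train — 2 stages, target 3115/2214
target = 3115/2214 in lowest terms: an exact hit needs N1·N3 = k·3115 and N2·N4 = k·2214 for one integer k, every count in [12, 96]; additionally prefer no 1:1 stage (N1 ≠ N2, N3 ≠ N4)
k = 1: N1·N3 = 3115 = 35·89, N2·N4 = 2214 = 27·82
achieved = 35·89/(27·82) = 3115/2214; |achieved − target| = 0 ≤ 623/44280 ✓

N1=35 N2=27 N3=89 N4=82 achieved=3115/2214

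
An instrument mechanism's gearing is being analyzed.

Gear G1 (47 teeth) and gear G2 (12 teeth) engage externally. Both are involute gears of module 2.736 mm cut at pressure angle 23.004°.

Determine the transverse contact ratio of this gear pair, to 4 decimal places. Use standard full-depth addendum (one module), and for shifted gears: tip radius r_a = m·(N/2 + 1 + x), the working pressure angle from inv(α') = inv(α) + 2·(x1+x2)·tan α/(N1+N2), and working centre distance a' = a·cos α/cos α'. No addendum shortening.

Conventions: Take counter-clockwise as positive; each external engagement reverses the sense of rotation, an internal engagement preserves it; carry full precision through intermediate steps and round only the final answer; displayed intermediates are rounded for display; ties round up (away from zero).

single-mesh involute tooth geometry (47T engaging 12T at module 2.736)
base radii: r_b1 = 59.183026, r_b2 = 15.110560
tip radii: r_a1 = 67.032000, r_a2 = 19.152000
no profile shift: α' = α, a' = a
action lengths: √(r_a1²−r_b1²) = 31.474727, √(r_a2²−r_b2²) = 11.767331
base pitch p_b = π·m·cos α = 7.911871
CR = (31.474727 + 11.767331 − 80.712000·sin 23.00400°)/7.911871 = 1.478813
contact ratio ≈ 1.4788

1.4788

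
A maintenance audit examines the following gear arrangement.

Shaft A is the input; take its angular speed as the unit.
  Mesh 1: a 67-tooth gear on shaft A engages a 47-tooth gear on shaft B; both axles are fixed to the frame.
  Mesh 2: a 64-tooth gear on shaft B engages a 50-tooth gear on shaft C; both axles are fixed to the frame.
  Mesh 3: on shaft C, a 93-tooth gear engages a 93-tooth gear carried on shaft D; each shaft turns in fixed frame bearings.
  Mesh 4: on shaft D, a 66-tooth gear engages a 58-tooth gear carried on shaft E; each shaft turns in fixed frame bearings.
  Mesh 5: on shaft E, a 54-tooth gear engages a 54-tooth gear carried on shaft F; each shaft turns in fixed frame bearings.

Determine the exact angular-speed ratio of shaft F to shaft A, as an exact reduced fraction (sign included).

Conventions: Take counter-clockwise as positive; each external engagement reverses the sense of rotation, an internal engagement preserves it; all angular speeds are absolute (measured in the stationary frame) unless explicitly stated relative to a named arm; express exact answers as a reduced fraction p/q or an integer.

-70752/34075

class = fixed-axis compound train [5 meshes; 5 ratios multiply, 5 sense flips]
mesh 1 [67T→47T]: running ratio 67/47, sense −
mesh 2 [64T→50T]: running ratio 2144/1175, sense +
mesh 3 [93T→93T]: running ratio 2144/1175, sense −
mesh 4 [66T→58T]: running ratio 70752/34075, sense +
mesh 5 [54T→54T]: running ratio 70752/34075, sense −
ω_out/ω_in = -70752/34075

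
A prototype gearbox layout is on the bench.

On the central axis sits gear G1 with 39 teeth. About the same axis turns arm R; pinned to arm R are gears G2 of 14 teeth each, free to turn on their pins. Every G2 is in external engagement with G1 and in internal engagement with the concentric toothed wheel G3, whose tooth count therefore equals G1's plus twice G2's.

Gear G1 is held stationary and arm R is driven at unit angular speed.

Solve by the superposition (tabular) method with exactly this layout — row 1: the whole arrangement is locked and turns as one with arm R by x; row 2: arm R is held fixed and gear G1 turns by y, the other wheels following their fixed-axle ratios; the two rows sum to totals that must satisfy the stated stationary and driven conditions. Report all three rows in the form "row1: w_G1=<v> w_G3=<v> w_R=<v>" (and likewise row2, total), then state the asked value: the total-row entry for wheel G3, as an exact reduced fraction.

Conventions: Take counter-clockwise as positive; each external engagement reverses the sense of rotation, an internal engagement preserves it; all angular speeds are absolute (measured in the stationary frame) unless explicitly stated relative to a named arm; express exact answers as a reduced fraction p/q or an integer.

recognized (axles ride arm R): planetary set, 39/14/67 teeth
row 1 (train locked, turned with arm): all members turn x
row 2 — arm fixed, fixed-axis ratios: sun y, ring −(39/67)·y, arm 0
boundary: total ω_sun = x + y = 0 and total ω_arm = x = 1  ⇒  y = -1, x = 1
row 2 ring = −(39/67)·(-1) = 39/67
totals (row 1 + row 2): sun 1 + (-1) = 0, ring 1 + 39/67 = 106/67, arm 1 + 0 = 1
asked cell (total, ring) = 106/67

row1: w_G1=1 w_G3=1 w_R=1
row2: w_G1=-1 w_G3=39/67 w_R=0
total: w_G1=0 w_G3=106/67 w_R=1
asked value: 106/67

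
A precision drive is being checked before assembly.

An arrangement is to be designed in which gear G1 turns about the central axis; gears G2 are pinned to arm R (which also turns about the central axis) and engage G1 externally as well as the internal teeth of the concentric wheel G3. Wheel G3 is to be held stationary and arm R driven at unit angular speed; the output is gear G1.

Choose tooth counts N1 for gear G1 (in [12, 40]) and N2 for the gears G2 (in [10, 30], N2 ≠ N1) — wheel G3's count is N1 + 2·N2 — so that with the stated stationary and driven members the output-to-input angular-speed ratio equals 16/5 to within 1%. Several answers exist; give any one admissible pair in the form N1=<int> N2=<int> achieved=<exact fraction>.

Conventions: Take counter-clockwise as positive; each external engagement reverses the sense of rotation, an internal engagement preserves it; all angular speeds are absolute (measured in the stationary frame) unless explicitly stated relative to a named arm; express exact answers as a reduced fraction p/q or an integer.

N1=20 N2=12 achieved=16/5

design class (target 16/5): planetary set
Willis with ω_ring = 0: ω_sun/ω_arm = (N1+N3)/N1; set equal to 16/5  ⇒  N3/N1 = 16/5 − 1 = 11/5
N3 = N1 + 2·N2  ⇒  N2/N1 = (N3/N1 − 1)/2 = (11/5 − 1)/2 = 3/5
smallest multiple with N1 ≥ 12 and N2 ≥ 10: k = 4  ⇒  N1 = 4·5 = 20, N2 = 4·3 = 12 (N1 ≤ 40, N2 ≤ 30, N2 ≠ N1 ✓), N3 = 20 + 2·12 = 44
check: (N1+N3)/N1 with N1 = 20, N3 = 44 gives 16/5; |achieved − target| = 0 ≤ 4/125 ✓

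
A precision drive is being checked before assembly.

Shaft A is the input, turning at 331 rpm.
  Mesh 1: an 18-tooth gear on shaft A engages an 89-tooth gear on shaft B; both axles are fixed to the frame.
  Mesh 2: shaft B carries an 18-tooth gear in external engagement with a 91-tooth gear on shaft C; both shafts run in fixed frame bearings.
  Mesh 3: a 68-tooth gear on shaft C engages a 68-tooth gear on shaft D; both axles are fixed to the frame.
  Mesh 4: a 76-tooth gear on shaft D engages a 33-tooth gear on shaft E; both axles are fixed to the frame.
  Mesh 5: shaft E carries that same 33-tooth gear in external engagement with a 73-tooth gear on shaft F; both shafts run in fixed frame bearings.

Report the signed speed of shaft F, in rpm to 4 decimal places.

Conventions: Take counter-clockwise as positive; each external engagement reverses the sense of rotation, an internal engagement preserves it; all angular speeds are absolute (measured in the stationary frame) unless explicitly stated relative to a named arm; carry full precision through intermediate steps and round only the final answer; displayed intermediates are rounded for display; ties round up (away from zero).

-13.7858 rpm

topology: fixed-axis compound train — 5 meshes, A→F
mesh 1 [18T→89T]: ω = 331.0000×18/89 = 66.9438 rpm, sense flips to −
mesh 2 [18T→91T]: ω = 66.9438×18/91 = 13.2416 rpm, sense flips to +
mesh 3 [68T→68T]: ω = 13.2416×68/68 = 13.2416 rpm, sense flips to −
mesh 4 [76T→33T]: ω = 13.2416×76/33 = 30.4959 rpm, sense flips to +
mesh 5 [33T→73T]: ω = 30.4959×33/73 = 13.7858 rpm, sense flips to −
signed output speed = -13.7858 rpm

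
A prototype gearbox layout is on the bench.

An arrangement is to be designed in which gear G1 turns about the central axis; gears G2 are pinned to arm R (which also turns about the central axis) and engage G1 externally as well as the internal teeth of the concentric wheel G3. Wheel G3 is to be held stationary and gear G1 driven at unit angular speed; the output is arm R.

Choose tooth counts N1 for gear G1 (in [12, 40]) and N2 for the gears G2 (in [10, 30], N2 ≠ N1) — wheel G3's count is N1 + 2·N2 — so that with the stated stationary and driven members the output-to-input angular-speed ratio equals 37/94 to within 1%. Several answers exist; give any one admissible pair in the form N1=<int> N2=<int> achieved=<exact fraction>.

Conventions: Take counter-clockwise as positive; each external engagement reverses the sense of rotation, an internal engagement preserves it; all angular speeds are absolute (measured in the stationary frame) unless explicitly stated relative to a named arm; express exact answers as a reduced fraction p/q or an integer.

N1=37 N2=10 achieved=37/94

planetary set to be sized for 37/94 (Willis relation)
Willis with ω_ring = 0: ω_arm/ω_sun = N1/(N1+N3); set equal to 37/94  ⇒  N3/N1 = 1/(37/94) − 1 = 57/37
N3 = N1 + 2·N2  ⇒  N2/N1 = (N3/N1 − 1)/2 = (57/37 − 1)/2 = 10/37
smallest multiple with N1 ≥ 12 and N2 ≥ 10: k = 1  ⇒  N1 = 1·37 = 37, N2 = 1·10 = 10 (N1 ≤ 40, N2 ≤ 30, N2 ≠ N1 ✓), N3 = 37 + 2·10 = 57
check: N1/(N1+N3) with N1 = 37, N3 = 57 gives 37/94; |achieved − target| = 0 ≤ 37/9400 ✓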